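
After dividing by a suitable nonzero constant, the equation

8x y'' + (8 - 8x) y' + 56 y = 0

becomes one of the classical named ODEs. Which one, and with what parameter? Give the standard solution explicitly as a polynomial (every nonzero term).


All three coefficients share the factor 8; dividing through by 8 gives  x y'' + (1 - x) y' + 7 y = 0.
This matches the Laguerre equation x y'' + (1 - x) y' + n y = 0 with n = 7; the polynomial solution is L_7(x).
With y = sum_k a_k x^k, matching x^k gives (k+1)k a_{k+1} + (k+1) a_{k+1} - k a_k + n a_k = 0, i.e. (k+1)^2 a_{k+1} = (k - n) a_k = (k - 7) a_k. The right side vanishes at k = 7, so the series terminates at degree 7.
Standard normalization L_n(0) = 1 gives a_0 = 1. Work upward with a_{k+1} = (k - 7) a_k / (k+1)^2:
  a_1 = (0 - 7)(1) / 1^2 = -7/1 = -7
  a_2 = (1 - 7)(-7) / 2^2 = 42/4 = 21/2
  a_3 = (2 - 7)(21/2) / 3^2 = (-105/2)/9 = -35/6
  a_4 = (3 - 7)(-35/6) / 4^2 = (70/3)/16 = 35/24
  a_5 = (4 - 7)(35/24) / 5^2 = (-35/8)/25 = -7/40
  a_6 = (5 - 7)(-7/40) / 6^2 = (7/20)/36 = 7/720
  a_7 = (6 - 7)(7/720) / 7^2 = (-7/720)/49 = -1/5040
Hence L_7(x) = -x^7/5040 + 7 x^6/720 - 7 x^5/40 + 35 x^4/24 - 35 x^3/6 + 21 x^2/2 - 7 x + 1.

L_7(x); series = -x^7/5040 + 7 x^6/720 - 7 x^5/40 + 35 x^4/24 - 35 x^3/6 + 21 x^2/2 - 7 x + 1


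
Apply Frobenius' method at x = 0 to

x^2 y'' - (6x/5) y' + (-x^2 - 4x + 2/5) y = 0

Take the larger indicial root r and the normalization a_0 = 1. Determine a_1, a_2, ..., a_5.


Write in Frobenius form y'' + (p(x)/x) y' + (q(x)/x^2) y = 0:
  p(x) = -6/5,  q(x) = -x^2 - 4x + 2/5.
Indicial equation: r(r-1) + (-6/5) r + (2/5) = 0 -> roots r_1 = 2, r_2 = 1/5.
Take r = r_1 = 2. Let y(x) = x^r sum_{n>=0} a_n x^n with a_0 = 1.
Substitute y = x^r sum a_n x^n and match x^{r+n}. The recurrence is
  D(n) a_n - 4 a_{n-1} - 1 a_{n-2} = 0,  where D(n) = (r+n)(r+n-1) + (-6/5)(r+n) + (2/5).
  a_n = [4 a_{n-1} + 1 a_{n-2}] / D(n).
Since the indicial polynomial factors as (r - r_1)(r - r_2), D(n) = (r_1 + n - r_1)(r_1 + n - r_2) = n(n + 9/5).
Evaluating step by step (a_0 = 1):
  n = 1: D(1) = 1(1 + 9/5) = 14/5; numerator = 4(1) = 4; a_1 = (4)/(14/5) = 10/7
  n = 2: D(2) = 2(2 + 9/5) = 38/5; numerator = 4(10/7) + 1(1) = 47/7; a_2 = (47/7)/(38/5) = 235/266
  n = 3: D(3) = 3(3 + 9/5) = 72/5; numerator = 4(235/266) + 1(10/7) = 660/133; a_3 = (660/133)/(72/5) = 275/798
  n = 4: D(4) = 4(4 + 9/5) = 116/5; numerator = 4(275/798) + 1(235/266) = 95/42; a_4 = (95/42)/(116/5) = 475/4872
  n = 5: D(5) = 5(5 + 9/5) = 34; numerator = 4(475/4872) + 1(275/798) = 8500/11571; a_5 = (8500/11571)/(34) = 250/11571

r = 2; a_0 = 1; a_1 = 10/7; a_2 = 235/266; a_3 = 275/798; a_4 = 475/4872; a_5 = 250/11571


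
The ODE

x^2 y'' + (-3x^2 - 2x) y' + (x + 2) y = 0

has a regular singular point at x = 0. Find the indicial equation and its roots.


Divide by x^2 to reach normal form y'' + P_1(x) y' + P_2(x) y = 0 with P_1(x) = -3 - 2/x and P_2(x) = 1/x + 2/x^2.
x = 0 is a singular point because the y'-coefficient -3 - 2/x has a pole at x = 0 and the y-coefficient 1/x + 2/x^2 has a pole at x = 0.
It is a regular singular point because x P_1(x) = p(x) = -3x - 2 and x^2 P_2(x) = q(x) = x + 2 are polynomials, hence analytic at x = 0.
p(0) = -2,  q(0) = 2.
Indicial equation: r(r-1) + p(0) r + q(0) = 0, i.e. r^2 + (p(0) - 1) r + q(0) = 0, i.e. r^2 - 3 r + 2 = 0.
Discriminant: (-3)^2 - 4(2) = 1, so r = (3 ± 1)/2.
Solving: r_1 = 2, r_2 = 1.

indicial: r^2 - 3 r + 2 = 0; roots r_1 = 2, r_2 = 1


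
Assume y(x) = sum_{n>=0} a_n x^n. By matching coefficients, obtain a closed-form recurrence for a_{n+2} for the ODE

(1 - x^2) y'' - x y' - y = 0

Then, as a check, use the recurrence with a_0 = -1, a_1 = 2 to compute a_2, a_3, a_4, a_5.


Substitute y = sum_n a_n x^n.
(1 - 1 x^2) y'' contributes (n+2)(n+1) a_{n+2} - n(n-1) a_n at x^n.
-x y'(x) contributes -n a_n at x^n.
-y(x) contributes -1 a_n at x^n.
Matching x^n: (n+2)(n+1) a_{n+2} + (-n(n-1) - n - 1) a_n = 0.
Thus a_{n+2} = (n(n-1) + n + 1) / ((n+1)(n+2)) * a_n.

Check with a_0 = -1, a_1 = 2 (apply the recurrence for n = 0, 1, 2, 3): a_0 = -1, a_1 = 2, a_2 = -1/2, a_3 = 2/3, a_4 = -5/24, a_5 = 1/3.

a_(n+2) = (n(n-1) + n + 1) / ((n+1)(n+2)) * a_n; check: a_0 = -1, a_1 = 2, a_2 = -1/2, a_3 = 2/3, a_4 = -5/24, a_5 = 1/3


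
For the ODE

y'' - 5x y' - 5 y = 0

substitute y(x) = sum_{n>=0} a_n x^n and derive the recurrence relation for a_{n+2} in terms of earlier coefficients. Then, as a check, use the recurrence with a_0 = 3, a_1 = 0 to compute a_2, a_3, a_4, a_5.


Substitute y = sum_n a_n x^n.
y''(x) has coefficient (n+2)(n+1) a_{n+2} at x^n;
-5 x y'(x) has coefficient -5 n a_n at x^n (shift);
-5 y(x) has coefficient -5 a_n at x^n.
Matching x^n: (n+2)(n+1) a_{n+2} + (-5n - 5) a_n = 0.
Thus a_{n+2} = (5n + 5) / ((n+1)(n+2)) * a_n.

Check with a_0 = 3, a_1 = 0 (apply the recurrence for n = 0, 1, 2, 3): a_0 = 3, a_1 = 0, a_2 = 15/2, a_3 = 0, a_4 = 75/8, a_5 = 0.

a_(n+2) = (5n + 5) / ((n+1)(n+2)) * a_n; check: a_0 = 3, a_1 = 0, a_2 = 15/2, a_3 = 0, a_4 = 75/8, a_5 = 0


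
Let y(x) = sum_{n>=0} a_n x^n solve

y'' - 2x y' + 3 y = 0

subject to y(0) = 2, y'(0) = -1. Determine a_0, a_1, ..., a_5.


Ansatz: y(x) = sum_{n>=0} a_n x^n, so y'(x) = sum_{n>=1} n a_n x^(n-1) and y''(x) = sum_{n>=2} n(n-1) a_n x^(n-2).
Substitute into P(x) y'' + Q(x) y' + R(x) y = 0 with P(x) = 1, Q(x) = -2x, R(x) = 3, and match powers of x.
Initial conditions: a_0 = 2, a_1 = -1.
Setting the coefficient of each power of x to zero and solving order by order (substituting the coefficients already found):
  x^0: 2 a_2 + 3 a_0 = 0  ->  2 a_2 = -3 a_0 = -6  ->  a_2 = -3
  x^1: 6 a_3 + a_1 = 0  ->  6 a_3 = -a_1 = 1  ->  a_3 = 1/6
  x^2: 12 a_4 - a_2 = 0  ->  12 a_4 = a_2 = -3  ->  a_4 = -1/4
  x^3: 20 a_5 - 3 a_3 = 0  ->  20 a_5 = 3 a_3 = 1/2  ->  a_5 = 1/40
Truncated series: y(x) = 2 - x - 3 x^2 + (1/6) x^3 - (1/4) x^4 + (1/40) x^5 + O(x^6).

a_0 = 2; a_1 = -1; a_2 = -3; a_3 = 1/6; a_4 = -1/4; a_5 = 1/40


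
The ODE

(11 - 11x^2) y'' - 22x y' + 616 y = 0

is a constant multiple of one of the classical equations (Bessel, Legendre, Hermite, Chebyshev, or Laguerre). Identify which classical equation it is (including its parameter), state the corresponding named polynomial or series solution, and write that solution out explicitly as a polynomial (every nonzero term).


All three coefficients share the factor 11; dividing through by 11 gives  (1 - x^2) y'' - 2x y' + 56 y = 0.
This matches the Legendre equation (1 - x^2) y'' - 2x y' + n(n+1) y = 0 (note the -2x y' term) with n(n+1) = 56, so n = 7; the polynomial solution is P_7(x).
With y = sum_k a_k x^k, matching x^k gives (k+2)(k+1) a_{k+2} = [k(k+1) - n(n+1)] a_k = (k - 7)(k + 8) a_k. The right side vanishes at k = 7, so the series with the parity of 7 terminates at degree 7.
Standard normalization (P_n(1) = 1): leading coefficient (2n)!/(2^n (n!)^2) = 87178291200/(128*25401600) = 429/16, so a_7 = 429/16. Work downward with a_k = (k+1)(k+2) a_{k+2} / ((k - 7)(k + 8)):
  a_5 = (6)(7)(429/16) / ((5 - 7)(5 + 8)) = (9009/8)/(-26) = -693/16
  a_3 = (4)(5)(-693/16) / ((3 - 7)(3 + 8)) = (-3465/4)/(-44) = 315/16
  a_1 = (2)(3)(315/16) / ((1 - 7)(1 + 8)) = (945/8)/(-54) = -35/16
Hence P_7(x) = 429 x^7/16 - 693 x^5/16 + 315 x^3/16 - 35 x/16.

P_7(x); series = 429 x^7/16 - 693 x^5/16 + 315 x^3/16 - 35 x/16


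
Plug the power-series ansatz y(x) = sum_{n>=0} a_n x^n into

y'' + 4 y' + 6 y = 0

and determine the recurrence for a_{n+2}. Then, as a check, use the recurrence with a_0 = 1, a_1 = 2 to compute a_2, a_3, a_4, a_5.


Substitute y = sum_n a_n x^n.
y''(x) has coefficient (n+2)(n+1) a_{n+2} at x^n;
4 y'(x) has coefficient 4 (n+1) a_{n+1} at x^n;
6 y(x) has coefficient 6 a_n at x^n.
Matching x^n: (n+2)(n+1) a_{n+2} + 4 (n+1) a_{n+1} + 6 a_n = 0.
Thus a_{n+2} = [-4 (n+1) a_{n+1} - 6 a_n] / ((n+1)(n+2)).

Check with a_0 = 1, a_1 = 2 (apply the recurrence for n = 0, 1, 2, 3): a_0 = 1, a_1 = 2, a_2 = -7, a_3 = 22/3, a_4 = -23/6, a_5 = 13/15.

a_(n+2) = [-4 (n+1) a_(n+1) - 6 a_n] / ((n+1)(n+2)); check: a_0 = 1, a_1 = 2, a_2 = -7, a_3 = 22/3, a_4 = -23/6, a_5 = 13/15


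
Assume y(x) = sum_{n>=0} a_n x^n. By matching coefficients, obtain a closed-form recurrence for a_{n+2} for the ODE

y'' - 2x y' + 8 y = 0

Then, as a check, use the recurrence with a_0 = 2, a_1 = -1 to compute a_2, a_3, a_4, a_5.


Substitute y = sum_n a_n x^n.
y''(x) has coefficient (n+2)(n+1) a_{n+2} at x^n;
-2 x y'(x) has coefficient -2 n a_n at x^n (shift);
8 y(x) has coefficient 8 a_n at x^n.
Matching x^n: (n+2)(n+1) a_{n+2} + (-2n + 8) a_n = 0.
Thus a_{n+2} = (2n - 8) / ((n+1)(n+2)) * a_n.

Check with a_0 = 2, a_1 = -1 (apply the recurrence for n = 0, 1, 2, 3): a_0 = 2, a_1 = -1, a_2 = -8, a_3 = 1, a_4 = 8/3, a_5 = -1/10.

a_(n+2) = (2n - 8) / ((n+1)(n+2)) * a_n; check: a_0 = 2, a_1 = -1, a_2 = -8, a_3 = 1, a_4 = 8/3, a_5 = -1/10


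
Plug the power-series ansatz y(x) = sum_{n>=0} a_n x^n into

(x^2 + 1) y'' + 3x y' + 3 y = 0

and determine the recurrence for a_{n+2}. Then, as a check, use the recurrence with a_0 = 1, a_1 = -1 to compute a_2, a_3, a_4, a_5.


Substitute y = sum_n a_n x^n.
(1 + 1 x^2) y'' contributes (n+2)(n+1) a_{n+2} + n(n-1) a_n at x^n.
3 x y'(x) contributes 3 n a_n at x^n.
3 y(x) contributes 3 a_n at x^n.
Matching x^n: (n+2)(n+1) a_{n+2} + (n(n-1) + 3 n + 3) a_n = 0.
Thus a_{n+2} = (-n(n-1) - 3 n - 3) / ((n+1)(n+2)) * a_n.

Check with a_0 = 1, a_1 = -1 (apply the recurrence for n = 0, 1, 2, 3): a_0 = 1, a_1 = -1, a_2 = -3/2, a_3 = 1, a_4 = 11/8, a_5 = -9/10.

a_(n+2) = (-n(n-1) - 3 n - 3) / ((n+1)(n+2)) * a_n; check: a_0 = 1, a_1 = -1, a_2 = -3/2, a_3 = 1, a_4 = 11/8, a_5 = -9/10


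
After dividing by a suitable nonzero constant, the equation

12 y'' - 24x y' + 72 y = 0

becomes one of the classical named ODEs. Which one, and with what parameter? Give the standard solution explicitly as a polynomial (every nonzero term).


All three coefficients share the factor 12; dividing through by 12 gives  y'' - 2x y' + 6 y = 0.
This matches the Hermite equation y'' - 2x y' + 2n y = 0 with 2n = 6, so n = 3; the polynomial solution is H_3(x).
With y = sum_k a_k x^k, matching x^k gives (k+2)(k+1) a_{k+2} = 2(k - n) a_k = 2(k - 3) a_k. The right side vanishes at k = 3, so the series with the parity of 3 terminates at degree 3.
Standard normalization: leading coefficient of H_n is 2^n, so a_3 = 2^3 = 8. Work downward with a_k = (k+1)(k+2) a_{k+2} / (2(k - n)):
  a_1 = (2)(3)(8) / (2(1 - 3)) = 48/(-4) = -12
Hence H_3(x) = 8 x^3 - 12 x.

H_3(x); series = 8 x^3 - 12 x


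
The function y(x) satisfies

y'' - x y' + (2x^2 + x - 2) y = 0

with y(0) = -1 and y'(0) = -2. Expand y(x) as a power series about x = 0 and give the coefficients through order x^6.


Ansatz: y(x) = sum_{n>=0} a_n x^n, so y'(x) = sum_{n>=1} n a_n x^(n-1) and y''(x) = sum_{n>=2} n(n-1) a_n x^(n-2).
Substitute into P(x) y'' + Q(x) y' + R(x) y = 0 with P(x) = 1, Q(x) = -x, R(x) = 2x^2 + x - 2, and match powers of x.
Initial conditions: a_0 = -1, a_1 = -2.
Setting the coefficient of each power of x to zero and solving order by order (substituting the coefficients already found):
  x^0: 2 a_2 - 2 a_0 = 0  ->  2 a_2 = 2 a_0 = -2  ->  a_2 = -1
  x^1: 6 a_3 - 3 a_1 + a_0 = 0  ->  6 a_3 = 3 a_1 - a_0 = -5  ->  a_3 = -5/6
  x^2: 12 a_4 - 4 a_2 + a_1 + 2 a_0 = 0  ->  12 a_4 = 4 a_2 - a_1 - 2 a_0 = 0  ->  a_4 = 0
  x^3: 20 a_5 - 5 a_3 + a_2 + 2 a_1 = 0  ->  20 a_5 = 5 a_3 - a_2 - 2 a_1 = 5/6  ->  a_5 = 1/24
  x^4: 30 a_6 - 6 a_4 + a_3 + 2 a_2 = 0  ->  30 a_6 = 6 a_4 - a_3 - 2 a_2 = 17/6  ->  a_6 = 17/180
Truncated series: y(x) = -1 - 2 x - x^2 - (5/6) x^3 + (1/24) x^5 + (17/180) x^6 + O(x^7).

a_0 = -1; a_1 = -2; a_2 = -1; a_3 = -5/6; a_4 = 0; a_5 = 1/24; a_6 = 17/180


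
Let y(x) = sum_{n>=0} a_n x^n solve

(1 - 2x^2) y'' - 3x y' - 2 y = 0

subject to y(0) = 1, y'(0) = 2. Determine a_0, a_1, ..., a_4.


Ansatz: y(x) = sum_{n>=0} a_n x^n, so y'(x) = sum_{n>=1} n a_n x^(n-1) and y''(x) = sum_{n>=2} n(n-1) a_n x^(n-2).
Substitute into P(x) y'' + Q(x) y' + R(x) y = 0 with P(x) = 1 - 2x^2, Q(x) = -3x, R(x) = -2, and match powers of x.
Initial conditions: a_0 = 1, a_1 = 2.
Setting the coefficient of each power of x to zero and solving order by order (substituting the coefficients already found):
  x^0: 2 a_2 - 2 a_0 = 0  ->  2 a_2 = 2 a_0 = 2  ->  a_2 = 1
  x^1: 6 a_3 - 5 a_1 = 0  ->  6 a_3 = 5 a_1 = 10  ->  a_3 = 5/3
  x^2: 12 a_4 - 12 a_2 = 0  ->  12 a_4 = 12 a_2 = 12  ->  a_4 = 1
Truncated series: y(x) = 1 + 2 x + x^2 + (5/3) x^3 + x^4 + O(x^5).

a_0 = 1; a_1 = 2; a_2 = 1; a_3 = 5/3; a_4 = 1


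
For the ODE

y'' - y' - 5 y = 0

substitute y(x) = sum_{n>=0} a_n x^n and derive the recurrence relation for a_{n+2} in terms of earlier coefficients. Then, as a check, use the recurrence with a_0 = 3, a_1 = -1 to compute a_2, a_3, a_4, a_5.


Substitute y = sum_n a_n x^n.
y''(x) has coefficient (n+2)(n+1) a_{n+2} at x^n;
-y'(x) has coefficient -(n+1) a_{n+1} at x^n;
-5 y(x) has coefficient -5 a_n at x^n.
Matching x^n: (n+2)(n+1) a_{n+2} - (n+1) a_{n+1} - 5 a_n = 0.
Thus a_{n+2} = [(n+1) a_{n+1} + 5 a_n] / ((n+1)(n+2)).

Check with a_0 = 3, a_1 = -1 (apply the recurrence for n = 0, 1, 2, 3): a_0 = 3, a_1 = -1, a_2 = 7, a_3 = 3/2, a_4 = 79/24, a_5 = 31/30.

a_(n+2) = [(n+1) a_(n+1) + 5 a_n] / ((n+1)(n+2)); check: a_0 = 3, a_1 = -1, a_2 = 7, a_3 = 3/2, a_4 = 79/24, a_5 = 31/30


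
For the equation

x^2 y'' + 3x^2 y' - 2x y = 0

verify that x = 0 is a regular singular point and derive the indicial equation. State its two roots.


Divide by x^2 to reach normal form y'' + P_1(x) y' + P_2(x) y = 0 with P_1(x) = 3 and P_2(x) = -2/x.
x = 0 is a singular point because the y-coefficient -2/x has a pole at x = 0.
It is a regular singular point because x P_1(x) = p(x) = 3x and x^2 P_2(x) = q(x) = -2x are polynomials, hence analytic at x = 0.
p(0) = 0,  q(0) = 0.
Indicial equation: r(r-1) + p(0) r + q(0) = 0, i.e. r^2 + (p(0) - 1) r + q(0) = 0, i.e. r^2 - 1 r = 0.
Discriminant: (-1)^2 - 4(0) = 1, so r = (1 ± 1)/2.
Solving: r_1 = 1, r_2 = 0.

indicial: r^2 - 1 r = 0; roots r_1 = 1, r_2 = 0


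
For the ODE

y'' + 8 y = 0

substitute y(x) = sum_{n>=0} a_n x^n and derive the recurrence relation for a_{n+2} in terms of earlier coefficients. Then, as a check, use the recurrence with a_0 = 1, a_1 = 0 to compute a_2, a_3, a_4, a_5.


Substitute y = sum_n a_n x^n into y'' + (const) y = 0.
y''(x) = sum_{n>=0} (n+2)(n+1) a_{n+2} x^n.
The ODE becomes sum_n [(n+2)(n+1) a_{n+2} + 8 a_n] x^n = 0.
Setting each coefficient to zero gives the recurrence:
  (n+2)(n+1) a_{n+2} + 8 a_n = 0,
  a_{n+2} = -8 / ((n+1)(n+2)) a_n.

Check with a_0 = 1, a_1 = 0 (apply the recurrence for n = 0, 1, 2, 3): a_0 = 1, a_1 = 0, a_2 = -4, a_3 = 0, a_4 = 8/3, a_5 = 0.

a_{n+2} = -8/((n+1)(n+2)) * a_n; check: a_0 = 1, a_1 = 0, a_2 = -4, a_3 = 0, a_4 = 8/3, a_5 = 0


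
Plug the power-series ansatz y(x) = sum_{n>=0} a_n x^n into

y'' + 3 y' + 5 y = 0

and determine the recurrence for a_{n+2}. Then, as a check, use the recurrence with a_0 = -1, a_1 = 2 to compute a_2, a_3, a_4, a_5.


Substitute y = sum_n a_n x^n.
y''(x) has coefficient (n+2)(n+1) a_{n+2} at x^n;
3 y'(x) has coefficient 3 (n+1) a_{n+1} at x^n;
5 y(x) has coefficient 5 a_n at x^n.
Matching x^n: (n+2)(n+1) a_{n+2} + 3 (n+1) a_{n+1} + 5 a_n = 0.
Thus a_{n+2} = [-3 (n+1) a_{n+1} - 5 a_n] / ((n+1)(n+2)).

Check with a_0 = -1, a_1 = 2 (apply the recurrence for n = 0, 1, 2, 3): a_0 = -1, a_1 = 2, a_2 = -1/2, a_3 = -7/6, a_4 = 13/12, a_5 = -43/120.

a_(n+2) = [-3 (n+1) a_(n+1) - 5 a_n] / ((n+1)(n+2)); check: a_0 = -1, a_1 = 2, a_2 = -1/2, a_3 = -7/6, a_4 = 13/12, a_5 = -43/120


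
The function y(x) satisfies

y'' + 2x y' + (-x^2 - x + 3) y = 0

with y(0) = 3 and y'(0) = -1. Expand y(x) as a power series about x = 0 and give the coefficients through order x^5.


Ansatz: y(x) = sum_{n>=0} a_n x^n, so y'(x) = sum_{n>=1} n a_n x^(n-1) and y''(x) = sum_{n>=2} n(n-1) a_n x^(n-2).
Substitute into P(x) y'' + Q(x) y' + R(x) y = 0 with P(x) = 1, Q(x) = 2x, R(x) = -x^2 - x + 3, and match powers of x.
Initial conditions: a_0 = 3, a_1 = -1.
Setting the coefficient of each power of x to zero and solving order by order (substituting the coefficients already found):
  x^0: 2 a_2 + 3 a_0 = 0  ->  2 a_2 = -3 a_0 = -9  ->  a_2 = -9/2
  x^1: 6 a_3 + 5 a_1 - a_0 = 0  ->  6 a_3 = -5 a_1 + a_0 = 8  ->  a_3 = 4/3
  x^2: 12 a_4 + 7 a_2 - a_1 - a_0 = 0  ->  12 a_4 = -7 a_2 + a_1 + a_0 = 67/2  ->  a_4 = 67/24
  x^3: 20 a_5 + 9 a_3 - a_2 - a_1 = 0  ->  20 a_5 = -9 a_3 + a_2 + a_1 = -35/2  ->  a_5 = -7/8
Truncated series: y(x) = 3 - x - (9/2) x^2 + (4/3) x^3 + (67/24) x^4 - (7/8) x^5 + O(x^6).

a_0 = 3; a_1 = -1; a_2 = -9/2; a_3 = 4/3; a_4 = 67/24; a_5 = -7/8


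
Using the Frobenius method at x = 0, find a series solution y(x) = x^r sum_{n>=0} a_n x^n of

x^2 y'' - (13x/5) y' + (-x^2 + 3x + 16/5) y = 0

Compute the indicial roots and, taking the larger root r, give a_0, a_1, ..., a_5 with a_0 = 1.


Write in Frobenius form y'' + (p(x)/x) y' + (q(x)/x^2) y = 0:
  p(x) = -13/5,  q(x) = -x^2 + 3x + 16/5.
Indicial equation: r(r-1) + (-13/5) r + (16/5) = 0 -> roots r_1 = 2, r_2 = 8/5.
Take r = r_1 = 2. Let y(x) = x^r sum_{n>=0} a_n x^n with a_0 = 1.
Substitute y = x^r sum a_n x^n and match x^{r+n}. The recurrence is
  D(n) a_n + 3 a_{n-1} - 1 a_{n-2} = 0,  where D(n) = (r+n)(r+n-1) + (-13/5)(r+n) + (16/5).
  a_n = [-3 a_{n-1} + 1 a_{n-2}] / D(n).
Since the indicial polynomial factors as (r - r_1)(r - r_2), D(n) = (r_1 + n - r_1)(r_1 + n - r_2) = n(n + 2/5).
Evaluating step by step (a_0 = 1):
  n = 1: D(1) = 1(1 + 2/5) = 7/5; numerator = -3(1) = -3; a_1 = (-3)/(7/5) = -15/7
  n = 2: D(2) = 2(2 + 2/5) = 24/5; numerator = -3(-15/7) + 1(1) = 52/7; a_2 = (52/7)/(24/5) = 65/42
  n = 3: D(3) = 3(3 + 2/5) = 51/5; numerator = -3(65/42) + 1(-15/7) = -95/14; a_3 = (-95/14)/(51/5) = -475/714
  n = 4: D(4) = 4(4 + 2/5) = 88/5; numerator = -3(-475/714) + 1(65/42) = 1265/357; a_4 = (1265/357)/(88/5) = 575/2856
  n = 5: D(5) = 5(5 + 2/5) = 27; numerator = -3(575/2856) + 1(-475/714) = -3625/2856; a_5 = (-3625/2856)/(27) = -3625/77112

r = 2; a_0 = 1; a_1 = -15/7; a_2 = 65/42; a_3 = -475/714; a_4 = 575/2856; a_5 = -3625/77112


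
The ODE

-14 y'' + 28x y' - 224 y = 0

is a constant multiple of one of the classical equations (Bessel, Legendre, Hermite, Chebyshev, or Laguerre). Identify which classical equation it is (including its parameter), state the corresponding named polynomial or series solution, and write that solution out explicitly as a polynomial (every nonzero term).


All three coefficients share the factor -14; dividing through by -14 gives  y'' - 2x y' + 16 y = 0.
This matches the Hermite equation y'' - 2x y' + 2n y = 0 with 2n = 16, so n = 8; the polynomial solution is H_8(x).
With y = sum_k a_k x^k, matching x^k gives (k+2)(k+1) a_{k+2} = 2(k - n) a_k = 2(k - 8) a_k. The right side vanishes at k = 8, so the series with the parity of 8 terminates at degree 8.
Standard normalization: leading coefficient of H_n is 2^n, so a_8 = 2^8 = 256. Work downward with a_k = (k+1)(k+2) a_{k+2} / (2(k - n)):
  a_6 = (7)(8)(256) / (2(6 - 8)) = 14336/(-4) = -3584
  a_4 = (5)(6)(-3584) / (2(4 - 8)) = -107520/(-8) = 13440
  a_2 = (3)(4)(13440) / (2(2 - 8)) = 161280/(-12) = -13440
  a_0 = (1)(2)(-13440) / (2(0 - 8)) = -26880/(-16) = 1680
Hence H_8(x) = 256 x^8 - 3584 x^6 + 13440 x^4 - 13440 x^2 + 1680.

H_8(x); series = 256 x^8 - 3584 x^6 + 13440 x^4 - 13440 x^2 + 1680


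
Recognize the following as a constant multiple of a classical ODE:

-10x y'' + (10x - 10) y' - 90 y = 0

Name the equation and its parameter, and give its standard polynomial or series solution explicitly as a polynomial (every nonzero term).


All three coefficients share the factor -10; dividing through by -10 gives  x y'' + (1 - x) y' + 9 y = 0.
This matches the Laguerre equation x y'' + (1 - x) y' + n y = 0 with n = 9; the polynomial solution is L_9(x).
With y = sum_k a_k x^k, matching x^k gives (k+1)k a_{k+1} + (k+1) a_{k+1} - k a_k + n a_k = 0, i.e. (k+1)^2 a_{k+1} = (k - n) a_k = (k - 9) a_k. The right side vanishes at k = 9, so the series terminates at degree 9.
Standard normalization L_n(0) = 1 gives a_0 = 1. Work upward with a_{k+1} = (k - 9) a_k / (k+1)^2:
  a_1 = (0 - 9)(1) / 1^2 = -9/1 = -9
  a_2 = (1 - 9)(-9) / 2^2 = 72/4 = 18
  a_3 = (2 - 9)(18) / 3^2 = -126/9 = -14
  a_4 = (3 - 9)(-14) / 4^2 = 84/16 = 21/4
  a_5 = (4 - 9)(21/4) / 5^2 = (-105/4)/25 = -21/20
  a_6 = (5 - 9)(-21/20) / 6^2 = (21/5)/36 = 7/60
  a_7 = (6 - 9)(7/60) / 7^2 = (-7/20)/49 = -1/140
  a_8 = (7 - 9)(-1/140) / 8^2 = (1/70)/64 = 1/4480
  a_9 = (8 - 9)(1/4480) / 9^2 = (-1/4480)/81 = -1/362880
Hence L_9(x) = -x^9/362880 + x^8/4480 - x^7/140 + 7 x^6/60 - 21 x^5/20 + 21 x^4/4 - 14 x^3 + 18 x^2 - 9 x + 1.

L_9(x); series = -x^9/362880 + x^8/4480 - x^7/140 + 7 x^6/60 - 21 x^5/20 + 21 x^4/4 - 14 x^3 + 18 x^2 - 9 x + 1


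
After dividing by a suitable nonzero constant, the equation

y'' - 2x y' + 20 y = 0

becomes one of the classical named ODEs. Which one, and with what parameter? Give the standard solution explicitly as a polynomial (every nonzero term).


The equation is already in a standard form:  y'' - 2x y' + 20 y = 0.
This matches the Hermite equation y'' - 2x y' + 2n y = 0 with 2n = 20, so n = 10; the polynomial solution is H_10(x).
With y = sum_k a_k x^k, matching x^k gives (k+2)(k+1) a_{k+2} = 2(k - n) a_k = 2(k - 10) a_k. The right side vanishes at k = 10, so the series with the parity of 10 terminates at degree 10.
Standard normalization: leading coefficient of H_n is 2^n, so a_10 = 2^10 = 1024. Work downward with a_k = (k+1)(k+2) a_{k+2} / (2(k - n)):
  a_8 = (9)(10)(1024) / (2(8 - 10)) = 92160/(-4) = -23040
  a_6 = (7)(8)(-23040) / (2(6 - 10)) = -1290240/(-8) = 161280
  a_4 = (5)(6)(161280) / (2(4 - 10)) = 4838400/(-12) = -403200
  a_2 = (3)(4)(-403200) / (2(2 - 10)) = -4838400/(-16) = 302400
  a_0 = (1)(2)(302400) / (2(0 - 10)) = 604800/(-20) = -30240
Hence H_10(x) = 1024 x^10 - 23040 x^8 + 161280 x^6 - 403200 x^4 + 302400 x^2 - 30240.

H_10(x); series = 1024 x^10 - 23040 x^8 + 161280 x^6 - 403200 x^4 + 302400 x^2 - 30240


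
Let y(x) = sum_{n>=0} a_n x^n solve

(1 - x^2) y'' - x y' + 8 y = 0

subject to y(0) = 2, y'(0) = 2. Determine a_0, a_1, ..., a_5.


Ansatz: y(x) = sum_{n>=0} a_n x^n, so y'(x) = sum_{n>=1} n a_n x^(n-1) and y''(x) = sum_{n>=2} n(n-1) a_n x^(n-2).
Substitute into P(x) y'' + Q(x) y' + R(x) y = 0 with P(x) = 1 - x^2, Q(x) = -x, R(x) = 8, and match powers of x.
Initial conditions: a_0 = 2, a_1 = 2.
Setting the coefficient of each power of x to zero and solving order by order (substituting the coefficients already found):
  x^0: 2 a_2 + 8 a_0 = 0  ->  2 a_2 = -8 a_0 = -16  ->  a_2 = -8
  x^1: 6 a_3 + 7 a_1 = 0  ->  6 a_3 = -7 a_1 = -14  ->  a_3 = -7/3
  x^2: 12 a_4 + 4 a_2 = 0  ->  12 a_4 = -4 a_2 = 32  ->  a_4 = 8/3
  x^3: 20 a_5 - a_3 = 0  ->  20 a_5 = a_3 = -7/3  ->  a_5 = -7/60
Truncated series: y(x) = 2 + 2 x - 8 x^2 - (7/3) x^3 + (8/3) x^4 - (7/60) x^5 + O(x^6).

a_0 = 2; a_1 = 2; a_2 = -8; a_3 = -7/3; a_4 = 8/3; a_5 = -7/60


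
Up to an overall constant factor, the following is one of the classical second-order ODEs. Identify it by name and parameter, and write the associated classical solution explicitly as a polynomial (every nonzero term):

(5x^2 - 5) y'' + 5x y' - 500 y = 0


All three coefficients share the factor -5; dividing through by -5 gives  (1 - x^2) y'' - x y' + 100 y = 0.
This matches the Chebyshev equation (1 - x^2) y'' - x y' + n^2 y = 0 (note the -x y' term, not -2x y') with n^2 = 100, so n = 10; the polynomial solution is T_10(x).
With y = sum_k a_k x^k, matching x^k gives (k+2)(k+1) a_{k+2} = (k^2 - n^2) a_k = (k - 10)(k + 10) a_k. The right side vanishes at k = 10, so the series with the parity of 10 terminates at degree 10.
Standard normalization: leading coefficient of T_n is 2^(n-1), so a_10 = 2^9 = 512. Work downward with a_k = (k+1)(k+2) a_{k+2} / ((k - 10)(k + 10)):
  a_8 = (9)(10)(512) / ((8 - 10)(8 + 10)) = 46080/(-36) = -1280
  a_6 = (7)(8)(-1280) / ((6 - 10)(6 + 10)) = -71680/(-64) = 1120
  a_4 = (5)(6)(1120) / ((4 - 10)(4 + 10)) = 33600/(-84) = -400
  a_2 = (3)(4)(-400) / ((2 - 10)(2 + 10)) = -4800/(-96) = 50
  a_0 = (1)(2)(50) / ((0 - 10)(0 + 10)) = 100/(-100) = -1
Hence T_10(x) = 512 x^10 - 1280 x^8 + 1120 x^6 - 400 x^4 + 50 x^2 - 1.

T_10(x); series = 512 x^10 - 1280 x^8 + 1120 x^6 - 400 x^4 + 50 x^2 - 1


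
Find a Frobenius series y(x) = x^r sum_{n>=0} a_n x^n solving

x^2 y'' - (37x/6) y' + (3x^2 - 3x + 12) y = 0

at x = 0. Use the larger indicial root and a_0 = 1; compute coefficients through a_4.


Write in Frobenius form y'' + (p(x)/x) y' + (q(x)/x^2) y = 0:
  p(x) = -37/6,  q(x) = 3x^2 - 3x + 12.
Indicial equation: r(r-1) + (-37/6) r + (12) = 0 -> roots r_1 = 9/2, r_2 = 8/3.
Take r = r_1 = 9/2. Let y(x) = x^r sum_{n>=0} a_n x^n with a_0 = 1.
Substitute y = x^r sum a_n x^n and match x^{r+n}. The recurrence is
  D(n) a_n - 3 a_{n-1} + 3 a_{n-2} = 0,  where D(n) = (r+n)(r+n-1) + (-37/6)(r+n) + (12).
  a_n = [3 a_{n-1} - 3 a_{n-2}] / D(n).
Since the indicial polynomial factors as (r - r_1)(r - r_2), D(n) = (r_1 + n - r_1)(r_1 + n - r_2) = n(n + 11/6).
Evaluating step by step (a_0 = 1):
  n = 1: D(1) = 1(1 + 11/6) = 17/6; numerator = 3(1) = 3; a_1 = (3)/(17/6) = 18/17
  n = 2: D(2) = 2(2 + 11/6) = 23/3; numerator = 3(18/17) - 3(1) = 3/17; a_2 = (3/17)/(23/3) = 9/391
  n = 3: D(3) = 3(3 + 11/6) = 29/2; numerator = 3(9/391) - 3(18/17) = -1215/391; a_3 = (-1215/391)/(29/2) = -2430/11339
  n = 4: D(4) = 4(4 + 11/6) = 70/3; numerator = 3(-2430/11339) - 3(9/391) = -351/493; a_4 = (-351/493)/(70/3) = -1053/34510

r = 9/2; a_0 = 1; a_1 = 18/17; a_2 = 9/391; a_3 = -2430/11339; a_4 = -1053/34510


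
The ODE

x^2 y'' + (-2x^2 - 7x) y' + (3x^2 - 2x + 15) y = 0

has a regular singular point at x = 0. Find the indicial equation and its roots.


Divide by x^2 to reach normal form y'' + P_1(x) y' + P_2(x) y = 0 with P_1(x) = -2 - 7/x and P_2(x) = 3 - 2/x + 15/x^2.
x = 0 is a singular point because the y'-coefficient -2 - 7/x has a pole at x = 0 and the y-coefficient 3 - 2/x + 15/x^2 has a pole at x = 0.
It is a regular singular point because x P_1(x) = p(x) = -2x - 7 and x^2 P_2(x) = q(x) = 3x^2 - 2x + 15 are polynomials, hence analytic at x = 0.
p(0) = -7,  q(0) = 15.
Indicial equation: r(r-1) + p(0) r + q(0) = 0, i.e. r^2 + (p(0) - 1) r + q(0) = 0, i.e. r^2 - 8 r + 15 = 0.
Discriminant: (-8)^2 - 4(15) = 4, so r = (8 ± 2)/2.
Solving: r_1 = 5, r_2 = 3.

indicial: r^2 - 8 r + 15 = 0; roots r_1 = 5, r_2 = 3


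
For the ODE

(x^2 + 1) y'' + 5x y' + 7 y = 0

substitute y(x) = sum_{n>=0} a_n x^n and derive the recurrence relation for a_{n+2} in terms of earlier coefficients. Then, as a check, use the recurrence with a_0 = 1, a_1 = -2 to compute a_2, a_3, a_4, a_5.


Substitute y = sum_n a_n x^n.
(1 + 1 x^2) y'' contributes (n+2)(n+1) a_{n+2} + n(n-1) a_n at x^n.
5 x y'(x) contributes 5 n a_n at x^n.
7 y(x) contributes 7 a_n at x^n.
Matching x^n: (n+2)(n+1) a_{n+2} + (n(n-1) + 5 n + 7) a_n = 0.
Thus a_{n+2} = (-n(n-1) - 5 n - 7) / ((n+1)(n+2)) * a_n.

Check with a_0 = 1, a_1 = -2 (apply the recurrence for n = 0, 1, 2, 3): a_0 = 1, a_1 = -2, a_2 = -7/2, a_3 = 4, a_4 = 133/24, a_5 = -28/5.

a_(n+2) = (-n(n-1) - 5 n - 7) / ((n+1)(n+2)) * a_n; check: a_0 = 1, a_1 = -2, a_2 = -7/2, a_3 = 4, a_4 = 133/24, a_5 = -28/5


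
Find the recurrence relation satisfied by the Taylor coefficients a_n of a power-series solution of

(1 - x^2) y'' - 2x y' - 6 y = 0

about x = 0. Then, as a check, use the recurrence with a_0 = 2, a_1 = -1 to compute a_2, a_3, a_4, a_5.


Substitute y = sum_n a_n x^n.
(1 - 1 x^2) y'' contributes (n+2)(n+1) a_{n+2} - n(n-1) a_n at x^n.
-2 x y'(x) contributes -2 n a_n at x^n.
-6 y(x) contributes -6 a_n at x^n.
Matching x^n: (n+2)(n+1) a_{n+2} + (-n(n-1) - 2 n - 6) a_n = 0.
Thus a_{n+2} = (n(n-1) + 2 n + 6) / ((n+1)(n+2)) * a_n.

Check with a_0 = 2, a_1 = -1 (apply the recurrence for n = 0, 1, 2, 3): a_0 = 2, a_1 = -1, a_2 = 6, a_3 = -4/3, a_4 = 6, a_5 = -6/5.

a_(n+2) = (n(n-1) + 2 n + 6) / ((n+1)(n+2)) * a_n; check: a_0 = 2, a_1 = -1, a_2 = 6, a_3 = -4/3, a_4 = 6, a_5 = -6/5


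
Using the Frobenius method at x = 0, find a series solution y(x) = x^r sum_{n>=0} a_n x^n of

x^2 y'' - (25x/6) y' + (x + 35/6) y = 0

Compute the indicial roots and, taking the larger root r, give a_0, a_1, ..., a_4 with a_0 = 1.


Write in Frobenius form y'' + (p(x)/x) y' + (q(x)/x^2) y = 0:
  p(x) = -25/6,  q(x) = x + 35/6.
Indicial equation: r(r-1) + (-25/6) r + (35/6) = 0 -> roots r_1 = 7/2, r_2 = 5/3.
Take r = r_1 = 7/2. Let y(x) = x^r sum_{n>=0} a_n x^n with a_0 = 1.
Substitute y = x^r sum a_n x^n and match x^{r+n}. The recurrence is
  D(n) a_n + 1 a_{n-1} = 0,  where D(n) = (r+n)(r+n-1) + (-25/6)(r+n) + (35/6).
  a_n = -1 / D(n) * a_{n-1}.
Since the indicial polynomial factors as (r - r_1)(r - r_2), D(n) = (r_1 + n - r_1)(r_1 + n - r_2) = n(n + 11/6).
Evaluating step by step (a_0 = 1):
  n = 1: D(1) = 1(1 + 11/6) = 17/6; numerator = -1(1) = -1; a_1 = (-1)/(17/6) = -6/17
  n = 2: D(2) = 2(2 + 11/6) = 23/3; numerator = -1(-6/17) = 6/17; a_2 = (6/17)/(23/3) = 18/391
  n = 3: D(3) = 3(3 + 11/6) = 29/2; numerator = -1(18/391) = -18/391; a_3 = (-18/391)/(29/2) = -36/11339
  n = 4: D(4) = 4(4 + 11/6) = 70/3; numerator = -1(-36/11339) = 36/11339; a_4 = (36/11339)/(70/3) = 54/396865

r = 7/2; a_0 = 1; a_1 = -6/17; a_2 = 18/391; a_3 = -36/11339; a_4 = 54/396865


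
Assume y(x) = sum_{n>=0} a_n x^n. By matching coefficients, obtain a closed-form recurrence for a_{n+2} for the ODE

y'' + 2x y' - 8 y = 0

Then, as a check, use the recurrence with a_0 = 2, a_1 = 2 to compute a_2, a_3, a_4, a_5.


Substitute y = sum_n a_n x^n.
y''(x) has coefficient (n+2)(n+1) a_{n+2} at x^n;
2 x y'(x) has coefficient 2 n a_n at x^n (shift);
-8 y(x) has coefficient -8 a_n at x^n.
Matching x^n: (n+2)(n+1) a_{n+2} + (2n - 8) a_n = 0.
Thus a_{n+2} = (-2n + 8) / ((n+1)(n+2)) * a_n.

Check with a_0 = 2, a_1 = 2 (apply the recurrence for n = 0, 1, 2, 3): a_0 = 2, a_1 = 2, a_2 = 8, a_3 = 2, a_4 = 8/3, a_5 = 1/5.

a_(n+2) = (-2n + 8) / ((n+1)(n+2)) * a_n; check: a_0 = 2, a_1 = 2, a_2 = 8, a_3 = 2, a_4 = 8/3, a_5 = 1/5


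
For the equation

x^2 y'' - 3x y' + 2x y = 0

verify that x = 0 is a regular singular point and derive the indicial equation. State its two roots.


Divide by x^2 to reach normal form y'' + P_1(x) y' + P_2(x) y = 0 with P_1(x) = -3/x and P_2(x) = 2/x.
x = 0 is a singular point because the y'-coefficient -3/x has a pole at x = 0 and the y-coefficient 2/x has a pole at x = 0.
It is a regular singular point because x P_1(x) = p(x) = -3 and x^2 P_2(x) = q(x) = 2x are polynomials, hence analytic at x = 0.
p(0) = -3,  q(0) = 0.
Indicial equation: r(r-1) + p(0) r + q(0) = 0, i.e. r^2 + (p(0) - 1) r + q(0) = 0, i.e. r^2 - 4 r = 0.
Discriminant: (-4)^2 - 4(0) = 16, so r = (4 ± 4)/2.
Solving: r_1 = 4, r_2 = 0.

indicial: r^2 - 4 r = 0; roots r_1 = 4, r_2 = 0


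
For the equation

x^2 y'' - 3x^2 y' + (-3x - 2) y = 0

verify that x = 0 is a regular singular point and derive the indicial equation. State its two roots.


Divide by x^2 to reach normal form y'' + P_1(x) y' + P_2(x) y = 0 with P_1(x) = -3 and P_2(x) = -3/x - 2/x^2.
x = 0 is a singular point because the y-coefficient -3/x - 2/x^2 has a pole at x = 0.
It is a regular singular point because x P_1(x) = p(x) = -3x and x^2 P_2(x) = q(x) = -3x - 2 are polynomials, hence analytic at x = 0.
p(0) = 0,  q(0) = -2.
Indicial equation: r(r-1) + p(0) r + q(0) = 0, i.e. r^2 + (p(0) - 1) r + q(0) = 0, i.e. r^2 - 1 r - 2 = 0.
Discriminant: (-1)^2 - 4(-2) = 9, so r = (1 ± 3)/2.
Solving: r_1 = 2, r_2 = -1.

indicial: r^2 - 1 r - 2 = 0; roots r_1 = 2, r_2 = -1


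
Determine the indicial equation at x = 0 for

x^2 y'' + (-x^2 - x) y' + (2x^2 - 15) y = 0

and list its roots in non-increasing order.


Divide by x^2 to reach normal form y'' + P_1(x) y' + P_2(x) y = 0 with P_1(x) = -1 - 1/x and P_2(x) = 2 - 15/x^2.
x = 0 is a singular point because the y'-coefficient -1 - 1/x has a pole at x = 0 and the y-coefficient 2 - 15/x^2 has a pole at x = 0.
It is a regular singular point because x P_1(x) = p(x) = -x - 1 and x^2 P_2(x) = q(x) = 2x^2 - 15 are polynomials, hence analytic at x = 0.
p(0) = -1,  q(0) = -15.
Indicial equation: r(r-1) + p(0) r + q(0) = 0, i.e. r^2 + (p(0) - 1) r + q(0) = 0, i.e. r^2 - 2 r - 15 = 0.
Discriminant: (-2)^2 - 4(-15) = 64, so r = (2 ± 8)/2.
Solving: r_1 = 5, r_2 = -3.

indicial: r^2 - 2 r - 15 = 0; roots r_1 = 5, r_2 = -3


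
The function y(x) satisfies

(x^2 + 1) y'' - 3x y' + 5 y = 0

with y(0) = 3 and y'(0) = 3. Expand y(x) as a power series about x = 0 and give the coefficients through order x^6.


Ansatz: y(x) = sum_{n>=0} a_n x^n, so y'(x) = sum_{n>=1} n a_n x^(n-1) and y''(x) = sum_{n>=2} n(n-1) a_n x^(n-2).
Substitute into P(x) y'' + Q(x) y' + R(x) y = 0 with P(x) = x^2 + 1, Q(x) = -3x, R(x) = 5, and match powers of x.
Initial conditions: a_0 = 3, a_1 = 3.
Setting the coefficient of each power of x to zero and solving order by order (substituting the coefficients already found):
  x^0: 2 a_2 + 5 a_0 = 0  ->  2 a_2 = -5 a_0 = -15  ->  a_2 = -15/2
  x^1: 6 a_3 + 2 a_1 = 0  ->  6 a_3 = -2 a_1 = -6  ->  a_3 = -1
  x^2: 12 a_4 + a_2 = 0  ->  12 a_4 = -a_2 = 15/2  ->  a_4 = 5/8
  x^3: 20 a_5 + 2 a_3 = 0  ->  20 a_5 = -2 a_3 = 2  ->  a_5 = 1/10
  x^4: 30 a_6 + 5 a_4 = 0  ->  30 a_6 = -5 a_4 = -25/8  ->  a_6 = -5/48
Truncated series: y(x) = 3 + 3 x - (15/2) x^2 - x^3 + (5/8) x^4 + (1/10) x^5 - (5/48) x^6 + O(x^7).

a_0 = 3; a_1 = 3; a_2 = -15/2; a_3 = -1; a_4 = 5/8; a_5 = 1/10; a_6 = -5/48


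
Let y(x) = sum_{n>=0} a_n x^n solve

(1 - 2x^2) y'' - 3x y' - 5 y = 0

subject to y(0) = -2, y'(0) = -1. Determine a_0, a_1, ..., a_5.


Ansatz: y(x) = sum_{n>=0} a_n x^n, so y'(x) = sum_{n>=1} n a_n x^(n-1) and y''(x) = sum_{n>=2} n(n-1) a_n x^(n-2).
Substitute into P(x) y'' + Q(x) y' + R(x) y = 0 with P(x) = 1 - 2x^2, Q(x) = -3x, R(x) = -5, and match powers of x.
Initial conditions: a_0 = -2, a_1 = -1.
Setting the coefficient of each power of x to zero and solving order by order (substituting the coefficients already found):
  x^0: 2 a_2 - 5 a_0 = 0  ->  2 a_2 = 5 a_0 = -10  ->  a_2 = -5
  x^1: 6 a_3 - 8 a_1 = 0  ->  6 a_3 = 8 a_1 = -8  ->  a_3 = -4/3
  x^2: 12 a_4 - 15 a_2 = 0  ->  12 a_4 = 15 a_2 = -75  ->  a_4 = -25/4
  x^3: 20 a_5 - 26 a_3 = 0  ->  20 a_5 = 26 a_3 = -104/3  ->  a_5 = -26/15
Truncated series: y(x) = -2 - x - 5 x^2 - (4/3) x^3 - (25/4) x^4 - (26/15) x^5 + O(x^6).

a_0 = -2; a_1 = -1; a_2 = -5; a_3 = -4/3; a_4 = -25/4; a_5 = -26/15


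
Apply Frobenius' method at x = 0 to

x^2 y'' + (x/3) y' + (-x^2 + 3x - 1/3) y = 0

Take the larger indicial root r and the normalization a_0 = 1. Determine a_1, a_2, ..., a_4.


Write in Frobenius form y'' + (p(x)/x) y' + (q(x)/x^2) y = 0:
  p(x) = 1/3,  q(x) = -x^2 + 3x - 1/3.
Indicial equation: r(r-1) + (1/3) r + (-1/3) = 0 -> roots r_1 = 1, r_2 = -1/3.
Take r = r_1 = 1. Let y(x) = x^r sum_{n>=0} a_n x^n with a_0 = 1.
Substitute y = x^r sum a_n x^n and match x^{r+n}. The recurrence is
  D(n) a_n + 3 a_{n-1} - 1 a_{n-2} = 0,  where D(n) = (r+n)(r+n-1) + (1/3)(r+n) + (-1/3).
  a_n = [-3 a_{n-1} + 1 a_{n-2}] / D(n).
Since the indicial polynomial factors as (r - r_1)(r - r_2), D(n) = (r_1 + n - r_1)(r_1 + n - r_2) = n(n + 4/3).
Evaluating step by step (a_0 = 1):
  n = 1: D(1) = 1(1 + 4/3) = 7/3; numerator = -3(1) = -3; a_1 = (-3)/(7/3) = -9/7
  n = 2: D(2) = 2(2 + 4/3) = 20/3; numerator = -3(-9/7) + 1(1) = 34/7; a_2 = (34/7)/(20/3) = 51/70
  n = 3: D(3) = 3(3 + 4/3) = 13; numerator = -3(51/70) + 1(-9/7) = -243/70; a_3 = (-243/70)/(13) = -243/910
  n = 4: D(4) = 4(4 + 4/3) = 64/3; numerator = -3(-243/910) + 1(51/70) = 696/455; a_4 = (696/455)/(64/3) = 261/3640

r = 1; a_0 = 1; a_1 = -9/7; a_2 = 51/70; a_3 = -243/910; a_4 = 261/3640


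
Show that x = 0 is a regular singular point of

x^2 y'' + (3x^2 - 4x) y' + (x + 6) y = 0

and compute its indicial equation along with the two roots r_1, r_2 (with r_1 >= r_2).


Divide by x^2 to reach normal form y'' + P_1(x) y' + P_2(x) y = 0 with P_1(x) = 3 - 4/x and P_2(x) = 1/x + 6/x^2.
x = 0 is a singular point because the y'-coefficient 3 - 4/x has a pole at x = 0 and the y-coefficient 1/x + 6/x^2 has a pole at x = 0.
It is a regular singular point because x P_1(x) = p(x) = 3x - 4 and x^2 P_2(x) = q(x) = x + 6 are polynomials, hence analytic at x = 0.
p(0) = -4,  q(0) = 6.
Indicial equation: r(r-1) + p(0) r + q(0) = 0, i.e. r^2 + (p(0) - 1) r + q(0) = 0, i.e. r^2 - 5 r + 6 = 0.
Discriminant: (-5)^2 - 4(6) = 1, so r = (5 ± 1)/2.
Solving: r_1 = 3, r_2 = 2.

indicial: r^2 - 5 r + 6 = 0; roots r_1 = 3, r_2 = 2


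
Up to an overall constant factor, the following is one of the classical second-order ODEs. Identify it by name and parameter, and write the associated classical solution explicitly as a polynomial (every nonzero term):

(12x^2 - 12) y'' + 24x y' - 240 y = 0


All three coefficients share the factor -12; dividing through by -12 gives  (1 - x^2) y'' - 2x y' + 20 y = 0.
This matches the Legendre equation (1 - x^2) y'' - 2x y' + n(n+1) y = 0 (note the -2x y' term) with n(n+1) = 20, so n = 4; the polynomial solution is P_4(x).
With y = sum_k a_k x^k, matching x^k gives (k+2)(k+1) a_{k+2} = [k(k+1) - n(n+1)] a_k = (k - 4)(k + 5) a_k. The right side vanishes at k = 4, so the series with the parity of 4 terminates at degree 4.
Standard normalization (P_n(1) = 1): leading coefficient (2n)!/(2^n (n!)^2) = 40320/(16*576) = 35/8, so a_4 = 35/8. Work downward with a_k = (k+1)(k+2) a_{k+2} / ((k - 4)(k + 5)):
  a_2 = (3)(4)(35/8) / ((2 - 4)(2 + 5)) = (105/2)/(-14) = -15/4
  a_0 = (1)(2)(-15/4) / ((0 - 4)(0 + 5)) = (-15/2)/(-20) = 3/8
Hence P_4(x) = 35 x^4/8 - 15 x^2/4 + 3/8.

P_4(x); series = 35 x^4/8 - 15 x^2/4 + 3/8


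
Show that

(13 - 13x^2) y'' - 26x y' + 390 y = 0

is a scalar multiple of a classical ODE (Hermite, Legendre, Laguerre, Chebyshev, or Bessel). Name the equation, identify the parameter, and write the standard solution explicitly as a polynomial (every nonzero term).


All three coefficients share the factor 13; dividing through by 13 gives  (1 - x^2) y'' - 2x y' + 30 y = 0.
This matches the Legendre equation (1 - x^2) y'' - 2x y' + n(n+1) y = 0 (note the -2x y' term) with n(n+1) = 30, so n = 5; the polynomial solution is P_5(x).
With y = sum_k a_k x^k, matching x^k gives (k+2)(k+1) a_{k+2} = [k(k+1) - n(n+1)] a_k = (k - 5)(k + 6) a_k. The right side vanishes at k = 5, so the series with the parity of 5 terminates at degree 5.
Standard normalization (P_n(1) = 1): leading coefficient (2n)!/(2^n (n!)^2) = 3628800/(32*14400) = 63/8, so a_5 = 63/8. Work downward with a_k = (k+1)(k+2) a_{k+2} / ((k - 5)(k + 6)):
  a_3 = (4)(5)(63/8) / ((3 - 5)(3 + 6)) = (315/2)/(-18) = -35/4
  a_1 = (2)(3)(-35/4) / ((1 - 5)(1 + 6)) = (-105/2)/(-28) = 15/8
Hence P_5(x) = 63 x^5/8 - 35 x^3/4 + 15 x/8.

P_5(x); series = 63 x^5/8 - 35 x^3/4 + 15 x/8


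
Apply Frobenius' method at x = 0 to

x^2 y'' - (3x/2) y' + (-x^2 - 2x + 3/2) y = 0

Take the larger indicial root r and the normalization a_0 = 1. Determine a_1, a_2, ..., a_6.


Write in Frobenius form y'' + (p(x)/x) y' + (q(x)/x^2) y = 0:
  p(x) = -3/2,  q(x) = -x^2 - 2x + 3/2.
Indicial equation: r(r-1) + (-3/2) r + (3/2) = 0 -> roots r_1 = 3/2, r_2 = 1.
Take r = r_1 = 3/2. Let y(x) = x^r sum_{n>=0} a_n x^n with a_0 = 1.
Substitute y = x^r sum a_n x^n and match x^{r+n}. The recurrence is
  D(n) a_n - 2 a_{n-1} - 1 a_{n-2} = 0,  where D(n) = (r+n)(r+n-1) + (-3/2)(r+n) + (3/2).
  a_n = [2 a_{n-1} + 1 a_{n-2}] / D(n).
Since the indicial polynomial factors as (r - r_1)(r - r_2), D(n) = (r_1 + n - r_1)(r_1 + n - r_2) = n(n + 1/2).
Evaluating step by step (a_0 = 1):
  n = 1: D(1) = 1(1 + 1/2) = 3/2; numerator = 2(1) = 2; a_1 = (2)/(3/2) = 4/3
  n = 2: D(2) = 2(2 + 1/2) = 5; numerator = 2(4/3) + 1(1) = 11/3; a_2 = (11/3)/(5) = 11/15
  n = 3: D(3) = 3(3 + 1/2) = 21/2; numerator = 2(11/15) + 1(4/3) = 14/5; a_3 = (14/5)/(21/2) = 4/15
  n = 4: D(4) = 4(4 + 1/2) = 18; numerator = 2(4/15) + 1(11/15) = 19/15; a_4 = (19/15)/(18) = 19/270
  n = 5: D(5) = 5(5 + 1/2) = 55/2; numerator = 2(19/270) + 1(4/15) = 11/27; a_5 = (11/27)/(55/2) = 2/135
  n = 6: D(6) = 6(6 + 1/2) = 39; numerator = 2(2/135) + 1(19/270) = 1/10; a_6 = (1/10)/(39) = 1/390

r = 3/2; a_0 = 1; a_1 = 4/3; a_2 = 11/15; a_3 = 4/15; a_4 = 19/270; a_5 = 2/135; a_6 = 1/390


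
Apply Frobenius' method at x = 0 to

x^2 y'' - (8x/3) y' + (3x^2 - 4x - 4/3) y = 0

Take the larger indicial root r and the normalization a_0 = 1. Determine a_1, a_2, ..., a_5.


Write in Frobenius form y'' + (p(x)/x) y' + (q(x)/x^2) y = 0:
  p(x) = -8/3,  q(x) = 3x^2 - 4x - 4/3.
Indicial equation: r(r-1) + (-8/3) r + (-4/3) = 0 -> roots r_1 = 4, r_2 = -1/3.
Take r = r_1 = 4. Let y(x) = x^r sum_{n>=0} a_n x^n with a_0 = 1.
Substitute y = x^r sum a_n x^n and match x^{r+n}. The recurrence is
  D(n) a_n - 4 a_{n-1} + 3 a_{n-2} = 0,  where D(n) = (r+n)(r+n-1) + (-8/3)(r+n) + (-4/3).
  a_n = [4 a_{n-1} - 3 a_{n-2}] / D(n).
Since the indicial polynomial factors as (r - r_1)(r - r_2), D(n) = (r_1 + n - r_1)(r_1 + n - r_2) = n(n + 13/3).
Evaluating step by step (a_0 = 1):
  n = 1: D(1) = 1(1 + 13/3) = 16/3; numerator = 4(1) = 4; a_1 = (4)/(16/3) = 3/4
  n = 2: D(2) = 2(2 + 13/3) = 38/3; numerator = 4(3/4) - 3(1) = 0; a_2 = (0)/(38/3) = 0
  n = 3: D(3) = 3(3 + 13/3) = 22; numerator = 4(0) - 3(3/4) = -9/4; a_3 = (-9/4)/(22) = -9/88
  n = 4: D(4) = 4(4 + 13/3) = 100/3; numerator = 4(-9/88) - 3(0) = -9/22; a_4 = (-9/22)/(100/3) = -27/2200
  n = 5: D(5) = 5(5 + 13/3) = 140/3; numerator = 4(-27/2200) - 3(-9/88) = 567/2200; a_5 = (567/2200)/(140/3) = 243/44000

r = 4; a_0 = 1; a_1 = 3/4; a_2 = 0; a_3 = -9/88; a_4 = -27/2200; a_5 = 243/44000
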